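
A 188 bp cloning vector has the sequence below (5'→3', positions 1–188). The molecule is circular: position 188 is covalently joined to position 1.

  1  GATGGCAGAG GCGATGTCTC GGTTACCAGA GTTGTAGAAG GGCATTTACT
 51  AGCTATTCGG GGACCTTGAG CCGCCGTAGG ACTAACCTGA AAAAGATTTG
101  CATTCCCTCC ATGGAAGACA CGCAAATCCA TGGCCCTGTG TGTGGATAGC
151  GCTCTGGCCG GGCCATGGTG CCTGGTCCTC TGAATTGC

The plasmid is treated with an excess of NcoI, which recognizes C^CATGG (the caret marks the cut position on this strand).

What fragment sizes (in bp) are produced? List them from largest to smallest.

134, 35, 19 bp

NcoI sites (CCATGG) start at positions 109, 128, 163.
NcoI cuts after the first base of each site, so after positions 109, 128, 163.
Circular molecule, 3 cuts → 3 fragments:
  110–128 → 19 bp
  129–163 → 35 bp
  164–188 then 1–109 → 25 + 109 = 134 bp
Sorted largest to smallest: 134, 35, 19 bp.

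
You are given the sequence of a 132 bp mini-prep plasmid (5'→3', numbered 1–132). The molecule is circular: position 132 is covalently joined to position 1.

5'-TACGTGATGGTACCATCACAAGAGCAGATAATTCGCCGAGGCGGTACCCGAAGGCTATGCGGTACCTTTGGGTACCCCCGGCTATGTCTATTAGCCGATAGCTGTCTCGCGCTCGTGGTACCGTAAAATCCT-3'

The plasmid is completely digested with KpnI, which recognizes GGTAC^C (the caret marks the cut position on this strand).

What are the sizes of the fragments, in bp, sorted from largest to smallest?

KpnI sites (GGTACC) start at positions 9, 43, 61, 71, 117.
KpnI cuts after base 5 of each site (before the last base), so after positions 13, 47, 65, 75, 121.
Circular molecule, 5 cuts → 5 fragments:
  14–47 → 34 bp
  48–65 → 18 bp
  66–75 → 10 bp
  76–121 → 46 bp
  122–132 then 1–13 → 11 + 13 = 24 bp
Sorted largest to smallest: 46, 34, 24, 18, 10 bp.

46, 34, 24, 18, 10 bp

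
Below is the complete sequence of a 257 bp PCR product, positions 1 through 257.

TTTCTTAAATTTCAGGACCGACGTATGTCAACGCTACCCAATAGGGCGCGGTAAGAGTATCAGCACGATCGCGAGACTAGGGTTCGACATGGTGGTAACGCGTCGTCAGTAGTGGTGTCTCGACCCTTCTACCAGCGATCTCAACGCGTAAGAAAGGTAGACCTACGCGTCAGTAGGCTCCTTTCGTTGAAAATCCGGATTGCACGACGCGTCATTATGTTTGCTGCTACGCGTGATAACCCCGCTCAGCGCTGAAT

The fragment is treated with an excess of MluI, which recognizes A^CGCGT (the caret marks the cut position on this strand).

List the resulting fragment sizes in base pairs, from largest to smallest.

98, 46, 42, 28, 22, 21 bp

MluI sites (ACGCGT) start at positions 98, 144, 165, 207, 229.
MluI cuts after the first base of each site, so after positions 98, 144, 165, 207, 229.
Linear molecule, 5 cuts → 6 fragments:
  1–98 → 98 bp
  99–144 → 46 bp
  145–165 → 21 bp
  166–207 → 42 bp
  208–229 → 22 bp
  230–257 → 28 bp
Sorted largest to smallest: 98, 46, 42, 28, 22, 21 bp.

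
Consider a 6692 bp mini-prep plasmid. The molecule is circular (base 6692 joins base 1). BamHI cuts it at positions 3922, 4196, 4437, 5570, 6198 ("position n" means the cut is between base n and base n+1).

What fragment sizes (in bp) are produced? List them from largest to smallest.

Circular molecule, 5 cuts → 5 fragments:
  4196 − 3922 = 274 bp
  4437 − 4196 = 241 bp
  5570 − 4437 = 1133 bp
  6198 − 5570 = 628 bp
  wrap: 6692 − 6198 + 3922 = 4416 bp
Sorted largest to smallest: 4416, 1133, 628, 274, 241 bp.

4416, 1133, 628, 274, 241 bp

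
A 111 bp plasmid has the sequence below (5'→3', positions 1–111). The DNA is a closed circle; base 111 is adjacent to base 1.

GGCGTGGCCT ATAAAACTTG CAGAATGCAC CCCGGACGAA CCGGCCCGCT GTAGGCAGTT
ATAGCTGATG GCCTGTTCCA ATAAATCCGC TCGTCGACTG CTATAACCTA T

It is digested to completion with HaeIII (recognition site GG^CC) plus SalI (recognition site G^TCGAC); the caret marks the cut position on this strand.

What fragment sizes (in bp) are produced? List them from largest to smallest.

37, 27, 25, 22 bp

HaeIII sites (GGCC) start at positions 6, 43, 70.
HaeIII cuts after base 2 of each site, so after positions 7, 44, 71.
The SalI site (GTCGAC) starts at position 93.
SalI cuts after the first base of each site, so after position 93.
Combined cut positions: 7, 44, 71, 93.
Circular molecule, 4 cuts → 4 fragments:
  8–44 → 37 bp
  45–71 → 27 bp
  72–93 → 22 bp
  94–111 then 1–7 → 18 + 7 = 25 bp
Sorted largest to smallest: 37, 27, 25, 22 bp.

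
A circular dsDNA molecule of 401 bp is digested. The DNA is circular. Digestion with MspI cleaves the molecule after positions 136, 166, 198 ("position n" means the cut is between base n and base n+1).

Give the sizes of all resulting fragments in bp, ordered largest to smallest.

Circular molecule, 3 cuts → 3 fragments:
  166 − 136 = 30 bp
  198 − 166 = 32 bp
  wrap: 401 − 198 + 136 = 339 bp
Sorted largest to smallest: 339, 32, 30 bp.

339, 32, 30 bp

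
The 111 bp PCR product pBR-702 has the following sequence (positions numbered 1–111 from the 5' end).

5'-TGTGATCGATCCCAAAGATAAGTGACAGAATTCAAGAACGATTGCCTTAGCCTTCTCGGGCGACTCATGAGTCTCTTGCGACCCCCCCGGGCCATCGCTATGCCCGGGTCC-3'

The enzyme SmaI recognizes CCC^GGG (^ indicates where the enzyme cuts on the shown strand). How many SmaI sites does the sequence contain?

2

CCCGGG occurs starting at positions 86, 103.
SmaI cuts at 2 sites.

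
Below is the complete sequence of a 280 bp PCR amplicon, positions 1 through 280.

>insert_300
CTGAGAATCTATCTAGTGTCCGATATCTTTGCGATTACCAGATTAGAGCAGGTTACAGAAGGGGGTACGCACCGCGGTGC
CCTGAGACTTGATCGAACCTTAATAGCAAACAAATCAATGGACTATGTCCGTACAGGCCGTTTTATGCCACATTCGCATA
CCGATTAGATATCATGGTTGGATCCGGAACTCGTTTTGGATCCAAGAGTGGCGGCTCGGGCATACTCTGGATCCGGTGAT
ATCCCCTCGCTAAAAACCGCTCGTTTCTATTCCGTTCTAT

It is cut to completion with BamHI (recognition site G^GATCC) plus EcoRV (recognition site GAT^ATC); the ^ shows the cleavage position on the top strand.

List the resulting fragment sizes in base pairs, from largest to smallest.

BamHI sites (GGATCC) start at positions 180, 198, 229.
BamHI cuts after the first base of each site, so after positions 180, 198, 229.
EcoRV sites (GATATC) start at positions 22, 168, 238.
EcoRV cuts after base 3 of each site, so after positions 24, 170, 240.
Combined cut positions: 24, 170, 180, 198, 229, 240.
Linear molecule, 6 cuts → 7 fragments:
  1–24 → 24 bp
  25–170 → 146 bp
  171–180 → 10 bp
  181–198 → 18 bp
  199–229 → 31 bp
  230–240 → 11 bp
  241–280 → 40 bp
Sorted largest to smallest: 146, 40, 31, 24, 18, 11, 10 bp.

146, 40, 31, 24, 18, 11, 10 bp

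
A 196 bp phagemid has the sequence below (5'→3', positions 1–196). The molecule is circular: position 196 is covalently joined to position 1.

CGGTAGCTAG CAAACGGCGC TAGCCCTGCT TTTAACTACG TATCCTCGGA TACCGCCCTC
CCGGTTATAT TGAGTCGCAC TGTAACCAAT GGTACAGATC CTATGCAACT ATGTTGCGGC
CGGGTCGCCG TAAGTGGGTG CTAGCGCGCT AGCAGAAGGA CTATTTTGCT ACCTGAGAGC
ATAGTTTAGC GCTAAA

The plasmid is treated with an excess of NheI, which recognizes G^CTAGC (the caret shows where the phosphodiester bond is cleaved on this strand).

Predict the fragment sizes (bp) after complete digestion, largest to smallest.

NheI sites (GCTAGC) start at positions 6, 19, 140, 148.
NheI cuts after the first base of each site, so after positions 6, 19, 140, 148.
Circular molecule, 4 cuts → 4 fragments:
  7–19 → 13 bp
  20–140 → 121 bp
  141–148 → 8 bp
  149–196 then 1–6 → 48 + 6 = 54 bp
Sorted largest to smallest: 121, 54, 13, 8 bp.

121, 54, 13, 8 bp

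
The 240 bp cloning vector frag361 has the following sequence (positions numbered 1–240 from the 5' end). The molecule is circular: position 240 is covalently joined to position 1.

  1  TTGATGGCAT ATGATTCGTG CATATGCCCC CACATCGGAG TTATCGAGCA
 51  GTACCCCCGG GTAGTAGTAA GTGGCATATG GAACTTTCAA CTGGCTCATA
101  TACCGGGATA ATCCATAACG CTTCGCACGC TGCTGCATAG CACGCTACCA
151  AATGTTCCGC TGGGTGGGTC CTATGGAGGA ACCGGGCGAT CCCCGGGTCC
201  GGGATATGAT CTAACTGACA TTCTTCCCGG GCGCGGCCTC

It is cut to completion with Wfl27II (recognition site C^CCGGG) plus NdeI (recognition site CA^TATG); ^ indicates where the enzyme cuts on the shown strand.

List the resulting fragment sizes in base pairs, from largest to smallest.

116, 34, 34, 23, 20, 13 bp

Wfl27II sites (CCCGGG) start at positions 56, 192, 226.
Wfl27II cuts after the first base of each site, so after positions 56, 192, 226.
NdeI sites (CATATG) start at positions 8, 21, 75.
NdeI cuts after base 2 of each site, so after positions 9, 22, 76.
Combined cut positions: 9, 22, 56, 76, 192, 226.
Circular molecule, 6 cuts → 6 fragments:
  10–22 → 13 bp
  23–56 → 34 bp
  57–76 → 20 bp
  77–192 → 116 bp
  193–226 → 34 bp
  227–240 then 1–9 → 14 + 9 = 23 bp
Sorted largest to smallest: 116, 34, 34, 23, 20, 13 bp.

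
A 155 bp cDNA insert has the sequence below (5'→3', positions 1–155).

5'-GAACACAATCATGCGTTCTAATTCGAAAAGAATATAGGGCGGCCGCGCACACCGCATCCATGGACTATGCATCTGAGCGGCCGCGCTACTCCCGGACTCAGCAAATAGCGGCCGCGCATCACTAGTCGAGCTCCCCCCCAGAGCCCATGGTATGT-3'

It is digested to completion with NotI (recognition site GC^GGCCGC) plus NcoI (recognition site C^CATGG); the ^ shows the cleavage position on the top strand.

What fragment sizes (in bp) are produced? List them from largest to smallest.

40, 36, 31, 20, 18, 10 bp

NotI sites (GCGGCCGC) start at positions 39, 77, 108.
NotI cuts after base 2 of each site, so after positions 40, 78, 109.
NcoI sites (CCATGG) start at positions 58, 145.
NcoI cuts after the first base of each site, so after positions 58, 145.
Combined cut positions: 40, 58, 78, 109, 145.
Linear molecule, 5 cuts → 6 fragments:
  1–40 → 40 bp
  41–58 → 18 bp
  59–78 → 20 bp
  79–109 → 31 bp
  110–145 → 36 bp
  146–155 → 10 bp
Sorted largest to smallest: 40, 36, 31, 20, 18, 10 bp.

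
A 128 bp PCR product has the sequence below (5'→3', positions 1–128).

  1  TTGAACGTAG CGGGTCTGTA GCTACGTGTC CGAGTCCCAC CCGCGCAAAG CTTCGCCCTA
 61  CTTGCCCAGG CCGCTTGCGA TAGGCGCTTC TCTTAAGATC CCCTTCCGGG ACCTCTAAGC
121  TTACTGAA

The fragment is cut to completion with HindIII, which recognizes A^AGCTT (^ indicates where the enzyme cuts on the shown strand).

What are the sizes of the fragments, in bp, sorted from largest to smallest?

HindIII sites (AAGCTT) start at positions 48, 117.
HindIII cuts after the first base of each site, so after positions 48, 117.
Linear molecule, 2 cuts → 3 fragments:
  1–48 → 48 bp
  49–117 → 69 bp
  118–128 → 11 bp
Sorted largest to smallest: 69, 48, 11 bp.

69, 48, 11 bp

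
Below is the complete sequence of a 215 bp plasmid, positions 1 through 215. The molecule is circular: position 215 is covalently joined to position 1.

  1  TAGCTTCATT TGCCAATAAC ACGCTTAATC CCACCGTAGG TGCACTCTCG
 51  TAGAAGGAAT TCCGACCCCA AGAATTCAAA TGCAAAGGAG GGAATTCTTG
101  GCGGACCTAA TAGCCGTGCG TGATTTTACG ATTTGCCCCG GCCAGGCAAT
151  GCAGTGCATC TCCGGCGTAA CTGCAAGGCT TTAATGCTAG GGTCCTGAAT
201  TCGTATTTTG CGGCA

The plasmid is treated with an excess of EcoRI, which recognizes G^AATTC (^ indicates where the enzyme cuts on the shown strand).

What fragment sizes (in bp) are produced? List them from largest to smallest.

EcoRI sites (GAATTC) start at positions 57, 72, 92, 197.
EcoRI cuts after the first base of each site, so after positions 57, 72, 92, 197.
Circular molecule, 4 cuts → 4 fragments:
  58–72 → 15 bp
  73–92 → 20 bp
  93–197 → 105 bp
  198–215 then 1–57 → 18 + 57 = 75 bp
Sorted largest to smallest: 105, 75, 20, 15 bp.

105, 75, 20, 15 bp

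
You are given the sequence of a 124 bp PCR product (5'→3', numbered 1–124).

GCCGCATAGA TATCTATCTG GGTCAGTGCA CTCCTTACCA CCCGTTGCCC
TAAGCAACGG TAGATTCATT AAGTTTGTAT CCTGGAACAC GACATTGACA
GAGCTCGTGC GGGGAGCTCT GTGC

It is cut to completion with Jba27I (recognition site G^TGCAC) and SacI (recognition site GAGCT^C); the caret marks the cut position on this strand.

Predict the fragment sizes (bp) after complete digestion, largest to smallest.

79, 26, 13, 6 bp

The Jba27I site (GTGCAC) starts at position 26.
Jba27I cuts after the first base of each site, so after position 26.
SacI sites (GAGCTC) start at positions 101, 114.
SacI cuts after base 5 of each site (before the last base), so after positions 105, 118.
Combined cut positions: 26, 105, 118.
Linear molecule, 3 cuts → 4 fragments:
  1–26 → 26 bp
  27–105 → 79 bp
  106–118 → 13 bp
  119–124 → 6 bp
Sorted largest to smallest: 79, 26, 13, 6 bp.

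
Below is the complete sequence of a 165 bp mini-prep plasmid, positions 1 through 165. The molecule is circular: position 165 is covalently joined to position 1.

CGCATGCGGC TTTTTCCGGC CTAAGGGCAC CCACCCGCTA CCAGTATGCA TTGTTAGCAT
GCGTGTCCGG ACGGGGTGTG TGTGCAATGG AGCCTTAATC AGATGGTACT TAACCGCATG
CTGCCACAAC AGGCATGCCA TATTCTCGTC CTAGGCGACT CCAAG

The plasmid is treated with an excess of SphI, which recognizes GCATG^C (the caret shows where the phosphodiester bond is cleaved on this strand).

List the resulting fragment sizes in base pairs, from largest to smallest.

59, 55, 34, 17 bp

SphI sites (GCATGC) start at positions 2, 57, 116, 133.
SphI cuts after base 5 of each site (before the last base), so after positions 6, 61, 120, 137.
Circular molecule, 4 cuts → 4 fragments:
  7–61 → 55 bp
  62–120 → 59 bp
  121–137 → 17 bp
  138–165 then 1–6 → 28 + 6 = 34 bp
Sorted largest to smallest: 59, 55, 34, 17 bp.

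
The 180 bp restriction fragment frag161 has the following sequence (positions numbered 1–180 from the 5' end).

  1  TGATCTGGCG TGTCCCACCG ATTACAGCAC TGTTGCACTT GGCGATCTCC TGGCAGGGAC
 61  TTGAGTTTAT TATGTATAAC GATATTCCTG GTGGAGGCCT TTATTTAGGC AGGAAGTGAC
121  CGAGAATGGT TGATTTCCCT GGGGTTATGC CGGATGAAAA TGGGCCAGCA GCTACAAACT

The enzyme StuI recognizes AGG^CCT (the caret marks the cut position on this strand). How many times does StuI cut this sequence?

1

AGGCCT occurs starting at position 95.
StuI cuts at 1 site.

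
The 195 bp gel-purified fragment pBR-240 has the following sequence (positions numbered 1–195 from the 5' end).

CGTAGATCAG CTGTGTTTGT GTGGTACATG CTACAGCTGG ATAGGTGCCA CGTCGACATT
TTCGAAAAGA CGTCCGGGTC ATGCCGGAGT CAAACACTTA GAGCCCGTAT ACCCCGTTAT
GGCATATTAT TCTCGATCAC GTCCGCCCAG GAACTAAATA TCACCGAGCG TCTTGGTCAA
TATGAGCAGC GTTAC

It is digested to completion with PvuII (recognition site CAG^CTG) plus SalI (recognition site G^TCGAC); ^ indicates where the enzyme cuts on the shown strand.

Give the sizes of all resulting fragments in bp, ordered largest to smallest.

PvuII sites (CAGCTG) start at positions 8, 34.
PvuII cuts after base 3 of each site, so after positions 10, 36.
The SalI site (GTCGAC) starts at position 52.
SalI cuts after the first base of each site, so after position 52.
Combined cut positions: 10, 36, 52.
Linear molecule, 3 cuts → 4 fragments:
  1–10 → 10 bp
  11–36 → 26 bp
  37–52 → 16 bp
  53–195 → 143 bp
Sorted largest to smallest: 143, 26, 16, 10 bp.

143, 26, 16, 10 bp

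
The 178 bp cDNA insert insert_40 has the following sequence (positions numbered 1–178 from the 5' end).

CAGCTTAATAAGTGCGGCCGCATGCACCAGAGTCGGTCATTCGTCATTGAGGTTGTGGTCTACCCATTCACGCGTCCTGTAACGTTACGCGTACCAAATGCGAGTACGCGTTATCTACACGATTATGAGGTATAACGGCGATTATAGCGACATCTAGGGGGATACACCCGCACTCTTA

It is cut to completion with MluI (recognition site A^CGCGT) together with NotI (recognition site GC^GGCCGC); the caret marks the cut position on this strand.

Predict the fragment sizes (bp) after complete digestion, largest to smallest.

MluI sites (ACGCGT) start at positions 70, 87, 106.
MluI cuts after the first base of each site, so after positions 70, 87, 106.
The NotI site (GCGGCCGC) starts at position 14.
NotI cuts after base 2 of each site, so after position 15.
Combined cut positions: 15, 70, 87, 106.
Linear molecule, 4 cuts → 5 fragments:
  1–15 → 15 bp
  16–70 → 55 bp
  71–87 → 17 bp
  88–106 → 19 bp
  107–178 → 72 bp
Sorted largest to smallest: 72, 55, 19, 17, 15 bp.

72, 55, 19, 17, 15 bp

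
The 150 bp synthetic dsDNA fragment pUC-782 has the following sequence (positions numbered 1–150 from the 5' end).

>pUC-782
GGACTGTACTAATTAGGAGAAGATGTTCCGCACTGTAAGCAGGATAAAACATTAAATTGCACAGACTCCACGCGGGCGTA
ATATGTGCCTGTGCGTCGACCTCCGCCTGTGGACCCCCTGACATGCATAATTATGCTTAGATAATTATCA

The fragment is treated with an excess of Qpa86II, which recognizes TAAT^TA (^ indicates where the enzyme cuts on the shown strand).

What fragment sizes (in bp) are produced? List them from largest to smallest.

118, 14, 13, 5 bp

Qpa86II sites (TAATTA) start at positions 10, 128, 142.
Qpa86II cuts after base 4 of each site, so after positions 13, 131, 145.
Linear molecule, 3 cuts → 4 fragments:
  1–13 → 13 bp
  14–131 → 118 bp
  132–145 → 14 bp
  146–150 → 5 bp
Sorted largest to smallest: 118, 14, 13, 5 bp.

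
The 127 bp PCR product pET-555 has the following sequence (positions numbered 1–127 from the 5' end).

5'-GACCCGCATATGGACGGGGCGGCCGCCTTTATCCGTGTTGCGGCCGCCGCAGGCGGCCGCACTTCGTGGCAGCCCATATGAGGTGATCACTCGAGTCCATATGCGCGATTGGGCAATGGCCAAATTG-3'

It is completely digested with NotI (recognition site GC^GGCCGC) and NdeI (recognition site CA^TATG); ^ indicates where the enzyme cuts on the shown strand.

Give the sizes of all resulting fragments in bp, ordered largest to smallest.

NotI sites (GCGGCCGC) start at positions 19, 40, 53.
NotI cuts after base 2 of each site, so after positions 20, 41, 54.
NdeI sites (CATATG) start at positions 7, 75, 98.
NdeI cuts after base 2 of each site, so after positions 8, 76, 99.
Combined cut positions: 8, 20, 41, 54, 76, 99.
Linear molecule, 6 cuts → 7 fragments:
  1–8 → 8 bp
  9–20 → 12 bp
  21–41 → 21 bp
  42–54 → 13 bp
  55–76 → 22 bp
  77–99 → 23 bp
  100–127 → 28 bp
Sorted largest to smallest: 28, 23, 22, 21, 13, 12, 8 bp.

28, 23, 22, 21, 13, 12, 8 bp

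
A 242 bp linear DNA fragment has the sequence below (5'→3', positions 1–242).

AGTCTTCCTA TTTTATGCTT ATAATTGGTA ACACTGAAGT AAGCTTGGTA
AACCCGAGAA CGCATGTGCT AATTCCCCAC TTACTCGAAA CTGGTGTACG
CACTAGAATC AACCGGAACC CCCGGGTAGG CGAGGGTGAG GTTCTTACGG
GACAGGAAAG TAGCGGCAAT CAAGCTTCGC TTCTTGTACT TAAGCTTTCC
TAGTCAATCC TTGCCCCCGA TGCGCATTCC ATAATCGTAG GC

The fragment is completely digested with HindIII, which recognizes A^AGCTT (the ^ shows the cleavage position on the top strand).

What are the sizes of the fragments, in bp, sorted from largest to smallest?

HindIII sites (AAGCTT) start at positions 41, 172, 192.
HindIII cuts after the first base of each site, so after positions 41, 172, 192.
Linear molecule, 3 cuts → 4 fragments:
  1–41 → 41 bp
  42–172 → 131 bp
  173–192 → 20 bp
  193–242 → 50 bp
Sorted largest to smallest: 131, 50, 41, 20 bp.

131, 50, 41, 20 bp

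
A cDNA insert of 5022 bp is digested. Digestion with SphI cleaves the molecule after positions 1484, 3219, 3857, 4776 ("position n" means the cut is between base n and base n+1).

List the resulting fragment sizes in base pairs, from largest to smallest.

Linear molecule, 4 cuts → 5 fragments:
  1484 − 0 = 1484 bp
  3219 − 1484 = 1735 bp
  3857 − 3219 = 638 bp
  4776 − 3857 = 919 bp
  5022 − 4776 = 246 bp
Sorted largest to smallest: 1735, 1484, 919, 638, 246 bp.

1735, 1484, 919, 638, 246 bp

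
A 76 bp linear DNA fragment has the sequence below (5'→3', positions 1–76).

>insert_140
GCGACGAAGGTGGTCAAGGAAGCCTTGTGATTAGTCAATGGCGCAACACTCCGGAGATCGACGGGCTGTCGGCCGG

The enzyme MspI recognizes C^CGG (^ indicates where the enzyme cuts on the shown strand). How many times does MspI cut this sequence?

CCGG occurs starting at positions 51, 73.
MspI cuts at 2 sites.

2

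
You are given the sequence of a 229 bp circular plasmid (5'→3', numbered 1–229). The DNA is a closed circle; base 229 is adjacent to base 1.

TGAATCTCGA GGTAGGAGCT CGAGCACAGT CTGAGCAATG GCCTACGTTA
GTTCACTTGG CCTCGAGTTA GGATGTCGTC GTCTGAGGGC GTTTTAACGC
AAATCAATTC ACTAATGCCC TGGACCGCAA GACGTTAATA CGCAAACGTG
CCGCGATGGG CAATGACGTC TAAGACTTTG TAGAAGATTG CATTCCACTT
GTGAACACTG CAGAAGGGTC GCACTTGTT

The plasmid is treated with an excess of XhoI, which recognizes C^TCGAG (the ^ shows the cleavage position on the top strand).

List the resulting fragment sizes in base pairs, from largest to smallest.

XhoI sites (CTCGAG) start at positions 6, 19, 62.
XhoI cuts after the first base of each site, so after positions 6, 19, 62.
Circular molecule, 3 cuts → 3 fragments:
  7–19 → 13 bp
  20–62 → 43 bp
  63–229 then 1–6 → 167 + 6 = 173 bp
Sorted largest to smallest: 173, 43, 13 bp.

173, 43, 13 bp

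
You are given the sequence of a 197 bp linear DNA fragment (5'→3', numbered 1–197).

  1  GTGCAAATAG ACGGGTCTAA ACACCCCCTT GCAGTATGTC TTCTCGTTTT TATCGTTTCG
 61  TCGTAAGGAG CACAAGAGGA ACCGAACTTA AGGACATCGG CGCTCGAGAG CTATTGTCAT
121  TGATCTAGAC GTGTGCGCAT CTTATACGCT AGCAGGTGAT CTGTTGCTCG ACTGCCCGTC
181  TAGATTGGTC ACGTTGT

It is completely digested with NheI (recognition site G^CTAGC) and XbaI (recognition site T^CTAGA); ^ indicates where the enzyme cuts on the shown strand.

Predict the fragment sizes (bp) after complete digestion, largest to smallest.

124, 31, 24, 18 bp

The NheI site (GCTAGC) starts at position 148.
NheI cuts after the first base of each site, so after position 148.
XbaI sites (TCTAGA) start at positions 124, 179.
XbaI cuts after the first base of each site, so after positions 124, 179.
Combined cut positions: 124, 148, 179.
Linear molecule, 3 cuts → 4 fragments:
  1–124 → 124 bp
  125–148 → 24 bp
  149–179 → 31 bp
  180–197 → 18 bp
Sorted largest to smallest: 124, 31, 24, 18 bp.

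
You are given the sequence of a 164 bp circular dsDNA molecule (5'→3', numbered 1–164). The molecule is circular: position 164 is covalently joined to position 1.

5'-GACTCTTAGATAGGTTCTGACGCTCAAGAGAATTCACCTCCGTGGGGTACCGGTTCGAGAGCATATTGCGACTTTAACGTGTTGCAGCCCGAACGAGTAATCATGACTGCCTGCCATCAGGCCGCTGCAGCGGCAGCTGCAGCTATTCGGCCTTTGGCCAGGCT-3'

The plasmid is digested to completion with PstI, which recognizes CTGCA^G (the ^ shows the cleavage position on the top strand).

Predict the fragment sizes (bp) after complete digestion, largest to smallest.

152, 12 bp

PstI sites (CTGCAG) start at positions 125, 137.
PstI cuts after base 5 of each site (before the last base), so after positions 129, 141.
Circular molecule, 2 cuts → 2 fragments:
  130–141 → 12 bp
  142–164 then 1–129 → 23 + 129 = 152 bp
Sorted largest to smallest: 152, 12 bp.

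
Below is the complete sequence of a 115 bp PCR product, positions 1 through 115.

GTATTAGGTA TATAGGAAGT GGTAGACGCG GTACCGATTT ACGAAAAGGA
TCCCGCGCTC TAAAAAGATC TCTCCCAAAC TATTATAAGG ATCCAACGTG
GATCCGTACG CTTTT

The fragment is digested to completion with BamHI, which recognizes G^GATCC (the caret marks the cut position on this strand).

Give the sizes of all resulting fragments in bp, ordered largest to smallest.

48, 41, 15, 11 bp

BamHI sites (GGATCC) start at positions 48, 89, 100.
BamHI cuts after the first base of each site, so after positions 48, 89, 100.
Linear molecule, 3 cuts → 4 fragments:
  1–48 → 48 bp
  49–89 → 41 bp
  90–100 → 11 bp
  101–115 → 15 bp
Sorted largest to smallest: 48, 41, 15, 11 bp.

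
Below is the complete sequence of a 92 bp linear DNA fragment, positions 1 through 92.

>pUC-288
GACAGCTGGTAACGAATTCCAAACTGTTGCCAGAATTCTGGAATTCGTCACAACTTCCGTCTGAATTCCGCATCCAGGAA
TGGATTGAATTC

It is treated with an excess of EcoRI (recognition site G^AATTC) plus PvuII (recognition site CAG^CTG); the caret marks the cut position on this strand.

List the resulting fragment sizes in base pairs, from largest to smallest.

24, 22, 19, 9, 8, 5, 5 bp

EcoRI sites (GAATTC) start at positions 14, 33, 41, 63, 87.
EcoRI cuts after the first base of each site, so after positions 14, 33, 41, 63, 87.
The PvuII site (CAGCTG) starts at position 3.
PvuII cuts after base 3 of each site, so after position 5.
Combined cut positions: 5, 14, 33, 41, 63, 87.
Linear molecule, 6 cuts → 7 fragments:
  1–5 → 5 bp
  6–14 → 9 bp
  15–33 → 19 bp
  34–41 → 8 bp
  42–63 → 22 bp
  64–87 → 24 bp
  88–92 → 5 bp
Sorted largest to smallest: 24, 22, 19, 9, 8, 5, 5 bp.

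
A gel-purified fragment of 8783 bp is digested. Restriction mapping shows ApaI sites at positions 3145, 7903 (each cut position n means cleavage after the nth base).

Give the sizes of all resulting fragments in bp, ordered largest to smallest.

4758, 3145, 880 bp

Linear molecule, 2 cuts → 3 fragments:
  3145 − 0 = 3145 bp
  7903 − 3145 = 4758 bp
  8783 − 7903 = 880 bp
Sorted largest to smallest: 4758, 3145, 880 bp.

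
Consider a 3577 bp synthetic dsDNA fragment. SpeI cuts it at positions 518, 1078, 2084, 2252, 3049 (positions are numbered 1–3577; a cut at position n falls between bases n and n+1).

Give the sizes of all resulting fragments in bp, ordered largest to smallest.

Linear molecule, 5 cuts → 6 fragments:
  518 − 0 = 518 bp
  1078 − 518 = 560 bp
  2084 − 1078 = 1006 bp
  2252 − 2084 = 168 bp
  3049 − 2252 = 797 bp
  3577 − 3049 = 528 bp
Sorted largest to smallest: 1006, 797, 560, 528, 518, 168 bp.

1006, 797, 560, 528, 518, 168 bp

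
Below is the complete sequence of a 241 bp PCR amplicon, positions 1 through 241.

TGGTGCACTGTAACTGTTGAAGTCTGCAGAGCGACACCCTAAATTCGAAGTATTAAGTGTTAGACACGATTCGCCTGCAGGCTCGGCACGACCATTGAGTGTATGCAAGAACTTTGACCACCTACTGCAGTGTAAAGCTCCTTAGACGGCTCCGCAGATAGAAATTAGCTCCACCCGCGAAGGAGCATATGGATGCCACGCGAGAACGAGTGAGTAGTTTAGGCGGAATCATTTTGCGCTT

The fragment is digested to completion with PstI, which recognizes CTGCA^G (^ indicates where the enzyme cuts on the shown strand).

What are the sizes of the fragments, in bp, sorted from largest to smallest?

112, 51, 50, 28 bp

PstI sites (CTGCAG) start at positions 24, 75, 125.
PstI cuts after base 5 of each site (before the last base), so after positions 28, 79, 129.
Linear molecule, 3 cuts → 4 fragments:
  1–28 → 28 bp
  29–79 → 51 bp
  80–129 → 50 bp
  130–241 → 112 bp
Sorted largest to smallest: 112, 51, 50, 28 bp.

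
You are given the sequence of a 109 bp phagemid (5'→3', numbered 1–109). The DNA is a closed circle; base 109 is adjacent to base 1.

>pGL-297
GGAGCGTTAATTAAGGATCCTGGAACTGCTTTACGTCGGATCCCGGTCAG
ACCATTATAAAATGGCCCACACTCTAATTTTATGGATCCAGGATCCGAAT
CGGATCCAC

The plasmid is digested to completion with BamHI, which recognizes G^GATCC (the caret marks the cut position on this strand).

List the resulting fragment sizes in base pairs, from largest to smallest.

BamHI sites (GGATCC) start at positions 15, 38, 84, 91, 102.
BamHI cuts after the first base of each site, so after positions 15, 38, 84, 91, 102.
Circular molecule, 5 cuts → 5 fragments:
  16–38 → 23 bp
  39–84 → 46 bp
  85–91 → 7 bp
  92–102 → 11 bp
  103–109 then 1–15 → 7 + 15 = 22 bp
Sorted largest to smallest: 46, 23, 22, 11, 7 bp.

46, 23, 22, 11, 7 bp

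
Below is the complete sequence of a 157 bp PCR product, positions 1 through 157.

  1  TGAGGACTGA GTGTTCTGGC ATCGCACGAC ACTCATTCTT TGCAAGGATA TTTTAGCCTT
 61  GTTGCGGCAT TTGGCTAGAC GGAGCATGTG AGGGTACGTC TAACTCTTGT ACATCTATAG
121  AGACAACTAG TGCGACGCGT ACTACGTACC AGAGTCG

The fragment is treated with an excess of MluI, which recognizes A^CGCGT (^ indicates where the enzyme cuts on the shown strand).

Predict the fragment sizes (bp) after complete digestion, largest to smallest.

The MluI site (ACGCGT) starts at position 135.
MluI cuts after the first base of each site, so after position 135.
Linear molecule, 1 cut → 2 fragments:
  1–135 → 135 bp
  136–157 → 22 bp
Sorted largest to smallest: 135, 22 bp.

135, 22 bp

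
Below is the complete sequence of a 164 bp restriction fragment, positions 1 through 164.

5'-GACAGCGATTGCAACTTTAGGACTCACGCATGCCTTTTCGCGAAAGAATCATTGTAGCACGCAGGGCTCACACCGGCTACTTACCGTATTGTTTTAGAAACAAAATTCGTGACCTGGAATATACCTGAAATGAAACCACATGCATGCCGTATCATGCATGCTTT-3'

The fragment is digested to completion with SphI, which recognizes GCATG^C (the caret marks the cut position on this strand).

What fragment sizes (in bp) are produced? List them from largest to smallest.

114, 32, 14, 4 bp

SphI sites (GCATGC) start at positions 28, 142, 156.
SphI cuts after base 5 of each site (before the last base), so after positions 32, 146, 160.
Linear molecule, 3 cuts → 4 fragments:
  1–32 → 32 bp
  33–146 → 114 bp
  147–160 → 14 bp
  161–164 → 4 bp
Sorted largest to smallest: 114, 32, 14, 4 bp.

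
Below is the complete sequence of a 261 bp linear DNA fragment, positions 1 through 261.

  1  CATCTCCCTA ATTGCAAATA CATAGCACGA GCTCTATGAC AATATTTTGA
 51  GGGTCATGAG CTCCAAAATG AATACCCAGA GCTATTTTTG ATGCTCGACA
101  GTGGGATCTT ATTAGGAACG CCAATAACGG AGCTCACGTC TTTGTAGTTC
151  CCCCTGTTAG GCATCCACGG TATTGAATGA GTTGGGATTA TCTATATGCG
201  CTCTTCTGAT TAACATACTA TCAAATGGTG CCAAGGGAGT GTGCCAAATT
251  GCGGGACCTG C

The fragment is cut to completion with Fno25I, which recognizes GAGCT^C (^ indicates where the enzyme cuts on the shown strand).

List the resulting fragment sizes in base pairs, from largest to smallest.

127, 72, 33, 29 bp

Fno25I sites (GAGCTC) start at positions 29, 58, 130.
Fno25I cuts after base 5 of each site (before the last base), so after positions 33, 62, 134.
Linear molecule, 3 cuts → 4 fragments:
  1–33 → 33 bp
  34–62 → 29 bp
  63–134 → 72 bp
  135–261 → 127 bp
Sorted largest to smallest: 127, 72, 33, 29 bp.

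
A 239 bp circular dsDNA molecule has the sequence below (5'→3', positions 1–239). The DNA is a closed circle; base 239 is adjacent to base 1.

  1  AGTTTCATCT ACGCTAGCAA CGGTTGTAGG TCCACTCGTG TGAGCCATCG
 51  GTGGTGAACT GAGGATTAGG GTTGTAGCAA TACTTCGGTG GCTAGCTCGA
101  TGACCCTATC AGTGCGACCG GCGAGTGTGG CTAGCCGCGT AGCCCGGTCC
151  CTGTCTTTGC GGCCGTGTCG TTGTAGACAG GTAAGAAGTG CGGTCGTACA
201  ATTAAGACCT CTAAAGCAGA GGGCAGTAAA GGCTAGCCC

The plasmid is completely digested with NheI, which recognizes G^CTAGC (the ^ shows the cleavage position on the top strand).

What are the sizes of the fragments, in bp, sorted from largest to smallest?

102, 78, 39, 20 bp

NheI sites (GCTAGC) start at positions 13, 91, 130, 232.
NheI cuts after the first base of each site, so after positions 13, 91, 130, 232.
Circular molecule, 4 cuts → 4 fragments:
  14–91 → 78 bp
  92–130 → 39 bp
  131–232 → 102 bp
  233–239 then 1–13 → 7 + 13 = 20 bp
Sorted largest to smallest: 102, 78, 39, 20 bp.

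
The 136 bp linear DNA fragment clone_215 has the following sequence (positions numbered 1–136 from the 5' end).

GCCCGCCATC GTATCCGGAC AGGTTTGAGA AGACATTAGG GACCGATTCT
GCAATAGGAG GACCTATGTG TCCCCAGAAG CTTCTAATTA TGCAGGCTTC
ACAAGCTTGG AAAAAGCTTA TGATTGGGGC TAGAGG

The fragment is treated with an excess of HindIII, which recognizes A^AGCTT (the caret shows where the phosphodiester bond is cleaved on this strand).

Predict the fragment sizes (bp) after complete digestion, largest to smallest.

HindIII sites (AAGCTT) start at positions 78, 103, 114.
HindIII cuts after the first base of each site, so after positions 78, 103, 114.
Linear molecule, 3 cuts → 4 fragments:
  1–78 → 78 bp
  79–103 → 25 bp
  104–114 → 11 bp
  115–136 → 22 bp
Sorted largest to smallest: 78, 25, 22, 11 bp.

78, 25, 22, 11 bp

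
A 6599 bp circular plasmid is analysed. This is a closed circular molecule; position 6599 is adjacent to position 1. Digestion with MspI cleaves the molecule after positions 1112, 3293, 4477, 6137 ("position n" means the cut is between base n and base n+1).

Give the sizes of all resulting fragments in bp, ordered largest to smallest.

2181, 1660, 1574, 1184 bp

Circular molecule, 4 cuts → 4 fragments:
  3293 − 1112 = 2181 bp
  4477 − 3293 = 1184 bp
  6137 − 4477 = 1660 bp
  wrap: 6599 − 6137 + 1112 = 1574 bp
Sorted largest to smallest: 2181, 1660, 1574, 1184 bp.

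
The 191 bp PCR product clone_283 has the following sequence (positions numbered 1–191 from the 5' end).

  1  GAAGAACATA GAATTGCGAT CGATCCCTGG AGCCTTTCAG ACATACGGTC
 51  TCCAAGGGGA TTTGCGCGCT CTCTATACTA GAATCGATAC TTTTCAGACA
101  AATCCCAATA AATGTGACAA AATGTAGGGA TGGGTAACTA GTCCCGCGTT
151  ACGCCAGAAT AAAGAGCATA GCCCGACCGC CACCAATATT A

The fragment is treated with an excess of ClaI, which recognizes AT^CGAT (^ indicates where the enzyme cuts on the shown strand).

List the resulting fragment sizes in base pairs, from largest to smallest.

107, 64, 20 bp

ClaI sites (ATCGAT) start at positions 19, 83.
ClaI cuts after base 2 of each site, so after positions 20, 84.
Linear molecule, 2 cuts → 3 fragments:
  1–20 → 20 bp
  21–84 → 64 bp
  85–191 → 107 bp
Sorted largest to smallest: 107, 64, 20 bp.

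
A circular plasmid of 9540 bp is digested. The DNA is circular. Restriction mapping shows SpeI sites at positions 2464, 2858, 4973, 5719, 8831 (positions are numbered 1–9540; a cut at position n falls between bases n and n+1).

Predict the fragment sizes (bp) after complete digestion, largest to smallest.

Circular molecule, 5 cuts → 5 fragments:
  2858 − 2464 = 394 bp
  4973 − 2858 = 2115 bp
  5719 − 4973 = 746 bp
  8831 − 5719 = 3112 bp
  wrap: 9540 − 8831 + 2464 = 3173 bp
Sorted largest to smallest: 3173, 3112, 2115, 746, 394 bp.

3173, 3112, 2115, 746, 394 bp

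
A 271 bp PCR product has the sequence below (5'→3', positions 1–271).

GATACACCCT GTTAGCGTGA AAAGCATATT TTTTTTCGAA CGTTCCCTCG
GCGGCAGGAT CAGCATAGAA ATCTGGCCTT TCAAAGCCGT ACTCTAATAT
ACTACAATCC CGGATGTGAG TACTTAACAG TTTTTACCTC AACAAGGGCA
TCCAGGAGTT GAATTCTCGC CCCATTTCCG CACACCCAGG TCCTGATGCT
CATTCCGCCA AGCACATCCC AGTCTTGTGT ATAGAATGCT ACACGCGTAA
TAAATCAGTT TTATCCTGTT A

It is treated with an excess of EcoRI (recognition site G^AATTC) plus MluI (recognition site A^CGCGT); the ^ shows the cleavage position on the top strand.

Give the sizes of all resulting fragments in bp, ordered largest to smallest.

161, 82, 28 bp

The EcoRI site (GAATTC) starts at position 161.
EcoRI cuts after the first base of each site, so after position 161.
The MluI site (ACGCGT) starts at position 243.
MluI cuts after the first base of each site, so after position 243.
Combined cut positions: 161, 243.
Linear molecule, 2 cuts → 3 fragments:
  1–161 → 161 bp
  162–243 → 82 bp
  244–271 → 28 bp
Sorted largest to smallest: 161, 82, 28 bp.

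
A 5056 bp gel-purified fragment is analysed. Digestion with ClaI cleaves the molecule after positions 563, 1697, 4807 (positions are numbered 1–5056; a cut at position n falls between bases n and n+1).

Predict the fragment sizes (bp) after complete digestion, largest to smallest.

3110, 1134, 563, 249 bp

Linear molecule, 3 cuts → 4 fragments:
  563 − 0 = 563 bp
  1697 − 563 = 1134 bp
  4807 − 1697 = 3110 bp
  5056 − 4807 = 249 bp
Sorted largest to smallest: 3110, 1134, 563, 249 bp.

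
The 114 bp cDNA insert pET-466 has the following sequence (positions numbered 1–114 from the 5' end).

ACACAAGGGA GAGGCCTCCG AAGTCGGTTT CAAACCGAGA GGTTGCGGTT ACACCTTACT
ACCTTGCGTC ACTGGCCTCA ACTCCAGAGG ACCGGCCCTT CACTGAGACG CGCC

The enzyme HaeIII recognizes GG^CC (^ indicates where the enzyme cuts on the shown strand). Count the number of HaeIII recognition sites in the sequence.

3

GGCC occurs starting at positions 13, 74, 94.
HaeIII cuts at 3 sites.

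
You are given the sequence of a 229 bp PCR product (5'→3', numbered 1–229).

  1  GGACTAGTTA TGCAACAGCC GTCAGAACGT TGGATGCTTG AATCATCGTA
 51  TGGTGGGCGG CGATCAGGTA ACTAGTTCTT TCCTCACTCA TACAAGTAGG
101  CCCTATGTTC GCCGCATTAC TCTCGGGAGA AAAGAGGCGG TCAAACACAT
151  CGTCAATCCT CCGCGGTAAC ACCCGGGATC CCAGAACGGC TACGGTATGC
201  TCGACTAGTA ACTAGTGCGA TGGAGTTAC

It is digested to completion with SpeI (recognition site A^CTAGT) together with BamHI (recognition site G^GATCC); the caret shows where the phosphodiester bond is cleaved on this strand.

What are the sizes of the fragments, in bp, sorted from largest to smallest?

SpeI sites (ACTAGT) start at positions 3, 71, 204, 211.
SpeI cuts after the first base of each site, so after positions 3, 71, 204, 211.
The BamHI site (GGATCC) starts at position 176.
BamHI cuts after the first base of each site, so after position 176.
Combined cut positions: 3, 71, 176, 204, 211.
Linear molecule, 5 cuts → 6 fragments:
  1–3 → 3 bp
  4–71 → 68 bp
  72–176 → 105 bp
  177–204 → 28 bp
  205–211 → 7 bp
  212–229 → 18 bp
Sorted largest to smallest: 105, 68, 28, 18, 7, 3 bp.

105, 68, 28, 18, 7, 3 bp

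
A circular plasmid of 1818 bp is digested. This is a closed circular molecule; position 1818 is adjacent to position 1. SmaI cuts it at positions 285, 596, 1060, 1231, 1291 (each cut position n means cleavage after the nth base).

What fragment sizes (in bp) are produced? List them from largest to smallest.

Circular molecule, 5 cuts → 5 fragments:
  596 − 285 = 311 bp
  1060 − 596 = 464 bp
  1231 − 1060 = 171 bp
  1291 − 1231 = 60 bp
  wrap: 1818 − 1291 + 285 = 812 bp
Sorted largest to smallest: 812, 464, 311, 171, 60 bp.

812, 464, 311, 171, 60 bp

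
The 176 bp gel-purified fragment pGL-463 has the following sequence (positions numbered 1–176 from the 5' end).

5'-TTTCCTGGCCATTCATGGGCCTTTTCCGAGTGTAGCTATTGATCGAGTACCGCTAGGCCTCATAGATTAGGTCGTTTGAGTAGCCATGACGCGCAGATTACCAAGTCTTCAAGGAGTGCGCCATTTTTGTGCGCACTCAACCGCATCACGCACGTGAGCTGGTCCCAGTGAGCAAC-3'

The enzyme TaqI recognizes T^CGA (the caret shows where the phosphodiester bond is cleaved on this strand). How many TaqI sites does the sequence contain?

TCGA occurs starting at position 43.
TaqI cuts at 1 site.

1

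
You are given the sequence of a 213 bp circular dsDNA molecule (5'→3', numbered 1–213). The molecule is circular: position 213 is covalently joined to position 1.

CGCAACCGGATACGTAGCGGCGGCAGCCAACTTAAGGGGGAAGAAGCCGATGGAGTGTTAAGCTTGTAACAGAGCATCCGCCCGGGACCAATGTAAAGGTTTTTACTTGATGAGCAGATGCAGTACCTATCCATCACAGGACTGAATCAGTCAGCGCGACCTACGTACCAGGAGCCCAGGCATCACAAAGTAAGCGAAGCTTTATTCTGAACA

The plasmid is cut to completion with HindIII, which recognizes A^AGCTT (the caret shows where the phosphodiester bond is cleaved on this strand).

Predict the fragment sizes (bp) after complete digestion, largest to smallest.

137, 76 bp

HindIII sites (AAGCTT) start at positions 60, 197.
HindIII cuts after the first base of each site, so after positions 60, 197.
Circular molecule, 2 cuts → 2 fragments:
  61–197 → 137 bp
  198–213 then 1–60 → 16 + 60 = 76 bp
Sorted largest to smallest: 137, 76 bp.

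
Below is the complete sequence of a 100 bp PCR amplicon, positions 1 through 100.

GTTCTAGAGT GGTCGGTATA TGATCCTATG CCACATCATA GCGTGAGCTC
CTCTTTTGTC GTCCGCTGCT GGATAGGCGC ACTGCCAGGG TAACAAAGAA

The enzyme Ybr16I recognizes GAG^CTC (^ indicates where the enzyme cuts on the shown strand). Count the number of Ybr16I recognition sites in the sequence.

1

GAGCTC occurs starting at position 45.
Ybr16I cuts at 1 site.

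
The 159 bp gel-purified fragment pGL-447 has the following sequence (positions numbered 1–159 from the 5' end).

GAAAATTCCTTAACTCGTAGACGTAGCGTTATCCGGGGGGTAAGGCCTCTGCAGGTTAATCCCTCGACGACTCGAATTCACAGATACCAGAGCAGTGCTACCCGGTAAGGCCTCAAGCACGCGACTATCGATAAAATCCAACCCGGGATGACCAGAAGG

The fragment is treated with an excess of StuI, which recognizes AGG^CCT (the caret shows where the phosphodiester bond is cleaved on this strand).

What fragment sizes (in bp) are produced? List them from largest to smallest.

StuI sites (AGGCCT) start at positions 43, 108.
StuI cuts after base 3 of each site, so after positions 45, 110.
Linear molecule, 2 cuts → 3 fragments:
  1–45 → 45 bp
  46–110 → 65 bp
  111–159 → 49 bp
Sorted largest to smallest: 65, 49, 45 bp.

65, 49, 45 bp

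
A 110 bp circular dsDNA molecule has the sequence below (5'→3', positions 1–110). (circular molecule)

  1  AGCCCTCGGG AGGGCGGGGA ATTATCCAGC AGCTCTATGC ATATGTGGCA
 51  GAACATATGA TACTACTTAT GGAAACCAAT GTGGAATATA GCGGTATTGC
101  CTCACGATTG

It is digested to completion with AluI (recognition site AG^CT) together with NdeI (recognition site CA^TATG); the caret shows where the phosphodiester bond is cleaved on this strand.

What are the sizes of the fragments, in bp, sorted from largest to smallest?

87, 14, 9 bp

The AluI site (AGCT) starts at position 31.
AluI cuts after base 2 of each site, so after position 32.
NdeI sites (CATATG) start at positions 40, 54.
NdeI cuts after base 2 of each site, so after positions 41, 55.
Combined cut positions: 32, 41, 55.
Circular molecule, 3 cuts → 3 fragments:
  33–41 → 9 bp
  42–55 → 14 bp
  56–110 then 1–32 → 55 + 32 = 87 bp
Sorted largest to smallest: 87, 14, 9 bp.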